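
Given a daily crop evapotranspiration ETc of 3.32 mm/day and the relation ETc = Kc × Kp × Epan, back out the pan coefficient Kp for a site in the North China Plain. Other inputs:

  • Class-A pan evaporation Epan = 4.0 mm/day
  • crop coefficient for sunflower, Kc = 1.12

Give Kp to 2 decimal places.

0.74

ETc = Kc × Kp × Epan  ⇒  Kp = ETc / (Kc × Epan)
Kp = 3.32 / (1.12 × 4.0) = 3.32 / 4.480 = 0.7411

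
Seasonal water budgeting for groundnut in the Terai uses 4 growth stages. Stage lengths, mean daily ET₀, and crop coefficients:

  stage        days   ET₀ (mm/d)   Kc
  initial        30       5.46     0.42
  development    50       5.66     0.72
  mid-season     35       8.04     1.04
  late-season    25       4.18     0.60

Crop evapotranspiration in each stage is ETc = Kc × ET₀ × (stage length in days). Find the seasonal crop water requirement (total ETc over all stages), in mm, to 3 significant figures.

initial: 0.42 × 5.46 × 30 = 68.80 mm
development: 0.72 × 5.66 × 50 = 203.76 mm
mid-season: 1.04 × 8.04 × 35 = 292.66 mm
late-season: 0.60 × 4.18 × 25 = 62.70 mm
Seasonal total = 627.92 mm

628 mm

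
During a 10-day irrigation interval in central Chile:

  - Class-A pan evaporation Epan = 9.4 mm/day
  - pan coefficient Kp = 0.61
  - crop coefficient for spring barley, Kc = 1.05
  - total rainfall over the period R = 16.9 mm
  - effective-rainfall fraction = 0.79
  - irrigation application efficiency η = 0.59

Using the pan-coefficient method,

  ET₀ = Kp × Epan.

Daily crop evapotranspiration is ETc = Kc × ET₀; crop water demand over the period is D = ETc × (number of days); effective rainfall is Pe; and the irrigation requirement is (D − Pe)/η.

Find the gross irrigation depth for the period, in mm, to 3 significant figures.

79.4 mm

ET₀ = 0.61 × 9.4 = 5.7340 mm/d
ETc = Kc × ET₀ = 1.05 × 5.7340 = 6.0207 mm/d
Crop demand D = ETc × 10 d = 6.0207 × 10 = 60.207 mm
Pe = 0.79 × 16.9 = 13.351 mm
D − Pe = 60.207 − 13.351 = 46.856 mm
Gross irrigation = 46.856 / 0.59 = 79.417 mm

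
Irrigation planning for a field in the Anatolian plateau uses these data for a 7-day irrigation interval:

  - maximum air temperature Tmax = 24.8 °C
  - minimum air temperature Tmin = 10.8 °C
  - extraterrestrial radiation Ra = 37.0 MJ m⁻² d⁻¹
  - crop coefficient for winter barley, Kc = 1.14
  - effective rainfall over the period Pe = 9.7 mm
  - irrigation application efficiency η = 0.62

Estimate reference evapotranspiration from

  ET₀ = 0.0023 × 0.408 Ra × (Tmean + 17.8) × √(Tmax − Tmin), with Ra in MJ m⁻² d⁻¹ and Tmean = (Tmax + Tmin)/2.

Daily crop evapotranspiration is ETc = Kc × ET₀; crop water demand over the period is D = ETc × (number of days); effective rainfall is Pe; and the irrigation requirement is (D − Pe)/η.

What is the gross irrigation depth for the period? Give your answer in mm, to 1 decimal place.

43.9 mm

Tmean = (24.8 + 10.8)/2 = 17.80 °C
0.408 Ra = 0.408 × 37.0 = 15.0960 mm/d equivalent
ET₀ = 0.0023 × 15.0960 × (17.80 + 17.8) × √14.0 = 0.0023 × 15.0960 × 35.60 × 3.7417 = 4.6250 mm/d
ETc = Kc × ET₀ = 1.14 × 4.6250 = 5.2725 mm/d
Crop demand D = ETc × 7 d = 5.2725 × 7 = 36.908 mm
D − Pe = 36.908 − 9.7 = 27.208 mm
Gross irrigation = 27.208 / 0.62 = 43.884 mm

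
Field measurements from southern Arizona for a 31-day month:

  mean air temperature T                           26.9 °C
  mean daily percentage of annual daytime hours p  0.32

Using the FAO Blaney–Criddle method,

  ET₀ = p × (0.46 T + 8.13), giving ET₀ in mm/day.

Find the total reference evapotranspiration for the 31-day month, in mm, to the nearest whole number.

ET₀ = 0.32 × (0.46 × 26.9 + 8.13) = 0.32 × 20.504 = 6.5613 mm/d
Monthly total = 6.5613 × 31 = 203.400 mm

203 mm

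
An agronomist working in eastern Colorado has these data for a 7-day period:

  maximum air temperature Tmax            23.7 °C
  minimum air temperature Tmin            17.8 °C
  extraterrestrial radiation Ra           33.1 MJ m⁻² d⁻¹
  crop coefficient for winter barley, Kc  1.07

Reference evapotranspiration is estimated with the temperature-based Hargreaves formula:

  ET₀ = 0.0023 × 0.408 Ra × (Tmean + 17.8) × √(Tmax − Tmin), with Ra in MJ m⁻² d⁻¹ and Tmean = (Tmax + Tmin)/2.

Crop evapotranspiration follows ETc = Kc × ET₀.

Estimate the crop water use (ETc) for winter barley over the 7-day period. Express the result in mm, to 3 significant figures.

Tmean = (23.7 + 17.8)/2 = 20.75 °C
0.408 Ra = 0.408 × 33.1 = 13.5048 mm/d equivalent
ET₀ = 0.0023 × 13.5048 × (20.75 + 17.8) × √5.9 = 0.0023 × 13.5048 × 38.55 × 2.4290 = 2.9085 mm/d
ETc = Kc × ET₀ = 1.07 × 2.9085 = 3.1121 mm/d
Over 7 days: 3.1121 × 7 = 21.785 mm

21.8 mm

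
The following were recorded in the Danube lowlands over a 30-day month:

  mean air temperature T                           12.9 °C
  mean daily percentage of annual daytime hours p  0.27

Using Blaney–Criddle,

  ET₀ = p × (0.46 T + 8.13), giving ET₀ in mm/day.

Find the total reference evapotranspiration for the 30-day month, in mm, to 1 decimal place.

113.9 mm

ET₀ = 0.27 × (0.46 × 12.9 + 8.13) = 0.27 × 14.064 = 3.7973 mm/d
Monthly total = 3.7973 × 30 = 113.919 mm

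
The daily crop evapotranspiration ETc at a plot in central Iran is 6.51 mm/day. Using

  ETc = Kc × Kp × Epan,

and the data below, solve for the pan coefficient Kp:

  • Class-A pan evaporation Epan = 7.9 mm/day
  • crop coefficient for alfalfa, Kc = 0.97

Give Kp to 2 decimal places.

0.85

ETc = Kc × Kp × Epan  ⇒  Kp = ETc / (Kc × Epan)
Kp = 6.51 / (0.97 × 7.9) = 6.51 / 7.663 = 0.8495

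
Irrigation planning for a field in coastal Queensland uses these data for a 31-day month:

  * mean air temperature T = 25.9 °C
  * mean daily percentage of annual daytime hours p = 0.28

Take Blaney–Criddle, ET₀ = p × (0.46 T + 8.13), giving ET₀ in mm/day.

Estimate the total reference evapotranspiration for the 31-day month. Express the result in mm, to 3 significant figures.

174 mm

ET₀ = 0.28 × (0.46 × 25.9 + 8.13) = 0.28 × 20.044 = 5.6123 mm/d
Monthly total = 5.6123 × 31 = 173.981 mm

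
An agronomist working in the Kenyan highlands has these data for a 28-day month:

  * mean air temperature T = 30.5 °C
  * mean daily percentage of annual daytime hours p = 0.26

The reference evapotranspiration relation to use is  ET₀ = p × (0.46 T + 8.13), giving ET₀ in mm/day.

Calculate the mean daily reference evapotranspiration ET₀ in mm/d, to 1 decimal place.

5.8 mm/d

ET₀ = 0.26 × (0.46 × 30.5 + 8.13) = 0.26 × 22.160 = 5.7616 mm/d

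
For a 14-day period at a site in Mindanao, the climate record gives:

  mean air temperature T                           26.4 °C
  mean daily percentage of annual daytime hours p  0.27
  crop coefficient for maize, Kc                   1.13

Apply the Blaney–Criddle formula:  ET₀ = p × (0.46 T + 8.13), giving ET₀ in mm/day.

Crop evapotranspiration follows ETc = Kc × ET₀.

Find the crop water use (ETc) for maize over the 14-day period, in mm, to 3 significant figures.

ET₀ = 0.27 × (0.46 × 26.4 + 8.13) = 0.27 × 20.274 = 5.4740 mm/d
ETc = Kc × ET₀ = 1.13 × 5.4740 = 6.1856 mm/d
Over 14 days: 6.1856 × 14 = 86.598 mm

86.6 mm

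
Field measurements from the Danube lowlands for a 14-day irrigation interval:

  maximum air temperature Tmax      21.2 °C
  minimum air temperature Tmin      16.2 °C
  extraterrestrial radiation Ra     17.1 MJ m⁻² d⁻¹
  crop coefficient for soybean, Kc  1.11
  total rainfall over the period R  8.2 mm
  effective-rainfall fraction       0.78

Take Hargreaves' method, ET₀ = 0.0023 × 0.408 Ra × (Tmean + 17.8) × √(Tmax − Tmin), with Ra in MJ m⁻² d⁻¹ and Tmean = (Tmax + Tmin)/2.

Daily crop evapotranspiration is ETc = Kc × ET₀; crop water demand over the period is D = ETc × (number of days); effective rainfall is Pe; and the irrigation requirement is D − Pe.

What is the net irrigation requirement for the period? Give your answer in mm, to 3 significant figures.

14.0 mm

Tmean = (21.2 + 16.2)/2 = 18.70 °C
0.408 Ra = 0.408 × 17.1 = 6.9768 mm/d equivalent
ET₀ = 0.0023 × 6.9768 × (18.70 + 17.8) × √5.0 = 0.0023 × 6.9768 × 36.50 × 2.2361 = 1.3097 mm/d
ETc = Kc × ET₀ = 1.11 × 1.3097 = 1.4538 mm/d
Crop demand D = ETc × 14 d = 1.4538 × 14 = 20.353 mm
Pe = 0.78 × 8.2 = 6.396 mm
D − Pe = 20.353 − 6.396 = 13.957 mm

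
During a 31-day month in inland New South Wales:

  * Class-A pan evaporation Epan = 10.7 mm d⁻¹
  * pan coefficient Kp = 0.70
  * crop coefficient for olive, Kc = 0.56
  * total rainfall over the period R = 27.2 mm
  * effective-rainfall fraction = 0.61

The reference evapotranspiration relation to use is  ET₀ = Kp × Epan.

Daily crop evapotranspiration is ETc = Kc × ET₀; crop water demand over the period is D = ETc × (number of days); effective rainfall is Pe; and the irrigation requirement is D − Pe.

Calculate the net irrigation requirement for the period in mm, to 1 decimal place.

ET₀ = 0.70 × 10.7 = 7.4900 mm/d
ETc = Kc × ET₀ = 0.56 × 7.4900 = 4.1944 mm/d
Crop demand D = ETc × 31 d = 4.1944 × 31 = 130.026 mm
Pe = 0.61 × 27.2 = 16.592 mm
D − Pe = 130.026 − 16.592 = 113.434 mm

113.4 mm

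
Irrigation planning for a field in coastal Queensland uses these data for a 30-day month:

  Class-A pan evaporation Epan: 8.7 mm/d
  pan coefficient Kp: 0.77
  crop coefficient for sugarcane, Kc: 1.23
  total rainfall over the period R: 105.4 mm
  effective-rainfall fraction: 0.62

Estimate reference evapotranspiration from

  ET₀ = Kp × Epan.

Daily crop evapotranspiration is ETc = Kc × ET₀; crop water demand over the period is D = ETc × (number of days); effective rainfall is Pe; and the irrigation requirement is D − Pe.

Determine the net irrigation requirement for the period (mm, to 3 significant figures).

182 mm

ET₀ = 0.77 × 8.7 = 6.6990 mm/d
ETc = Kc × ET₀ = 1.23 × 6.6990 = 8.2398 mm/d
Crop demand D = ETc × 30 d = 8.2398 × 30 = 247.194 mm
Pe = 0.62 × 105.4 = 65.348 mm
D − Pe = 247.194 − 65.348 = 181.846 mm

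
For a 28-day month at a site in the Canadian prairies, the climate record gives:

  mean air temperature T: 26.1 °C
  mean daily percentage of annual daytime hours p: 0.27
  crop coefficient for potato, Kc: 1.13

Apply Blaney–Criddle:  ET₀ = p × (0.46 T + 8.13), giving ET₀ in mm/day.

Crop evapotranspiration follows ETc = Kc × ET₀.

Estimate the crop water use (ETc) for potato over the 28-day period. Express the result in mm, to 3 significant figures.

ET₀ = 0.27 × (0.46 × 26.1 + 8.13) = 0.27 × 20.136 = 5.4367 mm/d
ETc = Kc × ET₀ = 1.13 × 5.4367 = 6.1435 mm/d
Over 28 days: 6.1435 × 28 = 172.018 mm

172 mm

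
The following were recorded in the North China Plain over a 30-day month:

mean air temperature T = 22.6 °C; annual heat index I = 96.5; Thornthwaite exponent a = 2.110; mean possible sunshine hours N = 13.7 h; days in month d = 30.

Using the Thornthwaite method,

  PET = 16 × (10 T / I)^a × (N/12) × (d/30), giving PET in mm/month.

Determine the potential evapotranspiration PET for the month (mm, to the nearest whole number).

110 mm

10T/I = 10 × 22.6 / 96.5 = 2.3420
(10T/I)^a = 2.3420^2.110 = 6.0232
Uncorrected PET = 16 × 6.0232 = 96.371 mm
Correction = (N/12)(d/30) = (13.7/12)(30/30) = 1.1417
PET = 96.371 × 1.1417 = 110.027 mm/month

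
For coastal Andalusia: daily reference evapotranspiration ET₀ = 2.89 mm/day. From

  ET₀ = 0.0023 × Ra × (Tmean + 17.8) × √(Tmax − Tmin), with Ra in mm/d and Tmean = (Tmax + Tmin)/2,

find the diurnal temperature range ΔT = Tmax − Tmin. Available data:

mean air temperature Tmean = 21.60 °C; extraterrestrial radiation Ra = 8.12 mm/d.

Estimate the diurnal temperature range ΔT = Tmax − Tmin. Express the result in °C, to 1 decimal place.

√ΔT = ET₀ / [0.0023 × Ra × (Tmean+17.8)] = 2.89 / (0.0023 × 8.12 × 39.40) = 3.9275
ΔT = 3.9275² = 15.425 °C

15.4 °C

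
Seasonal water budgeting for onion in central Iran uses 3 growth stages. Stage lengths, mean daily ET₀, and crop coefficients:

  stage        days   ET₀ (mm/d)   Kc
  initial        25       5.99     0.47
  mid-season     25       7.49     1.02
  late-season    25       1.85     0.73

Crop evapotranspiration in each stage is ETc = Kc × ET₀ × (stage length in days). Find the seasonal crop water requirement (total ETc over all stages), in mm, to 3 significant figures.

initial: 0.47 × 5.99 × 25 = 70.38 mm
mid-season: 1.02 × 7.49 × 25 = 191.00 mm
late-season: 0.73 × 1.85 × 25 = 33.76 mm
Seasonal total = 295.14 mm

295 mm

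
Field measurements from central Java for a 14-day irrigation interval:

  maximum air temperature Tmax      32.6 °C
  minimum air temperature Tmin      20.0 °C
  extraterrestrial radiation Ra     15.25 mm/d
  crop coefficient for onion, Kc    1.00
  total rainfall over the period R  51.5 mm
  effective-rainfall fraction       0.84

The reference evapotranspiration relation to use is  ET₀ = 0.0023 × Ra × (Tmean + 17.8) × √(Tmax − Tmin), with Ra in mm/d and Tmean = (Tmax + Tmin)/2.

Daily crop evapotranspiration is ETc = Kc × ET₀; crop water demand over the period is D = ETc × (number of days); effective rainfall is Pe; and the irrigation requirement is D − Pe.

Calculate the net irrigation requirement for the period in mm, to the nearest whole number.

34 mm

Tmean = (32.6 + 20.0)/2 = 26.30 °C
ET₀ = 0.0023 × 15.25 × (26.30 + 17.8) × √12.6 = 0.0023 × 15.25 × 44.10 × 3.5496 = 5.4905 mm/d
ETc = Kc × ET₀ = 1.00 × 5.4905 = 5.4905 mm/d
Crop demand D = ETc × 14 d = 5.4905 × 14 = 76.867 mm
Pe = 0.84 × 51.5 = 43.260 mm
D − Pe = 76.867 − 43.260 = 33.607 mm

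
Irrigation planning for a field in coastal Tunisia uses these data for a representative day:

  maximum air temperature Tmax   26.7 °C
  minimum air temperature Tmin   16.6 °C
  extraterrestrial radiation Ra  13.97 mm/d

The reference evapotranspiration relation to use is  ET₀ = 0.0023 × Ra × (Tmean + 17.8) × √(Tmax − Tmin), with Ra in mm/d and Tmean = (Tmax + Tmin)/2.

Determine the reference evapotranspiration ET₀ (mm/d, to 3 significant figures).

Tmean = (26.7 + 16.6)/2 = 21.65 °C
ET₀ = 0.0023 × 13.97 × (21.65 + 17.8) × √10.1 = 0.0023 × 13.97 × 39.45 × 3.1780 = 4.0283 mm/d

4.03 mm/d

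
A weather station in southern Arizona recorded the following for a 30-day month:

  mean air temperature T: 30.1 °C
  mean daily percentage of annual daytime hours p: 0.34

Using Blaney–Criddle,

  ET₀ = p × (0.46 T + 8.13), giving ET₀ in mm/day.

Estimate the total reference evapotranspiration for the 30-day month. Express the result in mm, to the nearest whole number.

ET₀ = 0.34 × (0.46 × 30.1 + 8.13) = 0.34 × 21.976 = 7.4718 mm/d
Monthly total = 7.4718 × 30 = 224.154 mm

224 mm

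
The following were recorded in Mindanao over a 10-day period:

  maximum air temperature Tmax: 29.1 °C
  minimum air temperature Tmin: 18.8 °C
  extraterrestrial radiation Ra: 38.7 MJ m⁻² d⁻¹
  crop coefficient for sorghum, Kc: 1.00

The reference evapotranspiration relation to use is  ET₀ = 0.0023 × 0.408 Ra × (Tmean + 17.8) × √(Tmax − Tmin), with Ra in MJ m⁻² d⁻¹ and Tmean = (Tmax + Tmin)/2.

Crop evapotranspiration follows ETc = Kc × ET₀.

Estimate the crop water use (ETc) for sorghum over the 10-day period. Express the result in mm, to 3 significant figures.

48.7 mm

Tmean = (29.1 + 18.8)/2 = 23.95 °C
0.408 Ra = 0.408 × 38.7 = 15.7896 mm/d equivalent
ET₀ = 0.0023 × 15.7896 × (23.95 + 17.8) × √10.3 = 0.0023 × 15.7896 × 41.75 × 3.2094 = 4.8661 mm/d
ETc = Kc × ET₀ = 1.00 × 4.8661 = 4.8661 mm/d
Over 10 days: 4.8661 × 10 = 48.661 mm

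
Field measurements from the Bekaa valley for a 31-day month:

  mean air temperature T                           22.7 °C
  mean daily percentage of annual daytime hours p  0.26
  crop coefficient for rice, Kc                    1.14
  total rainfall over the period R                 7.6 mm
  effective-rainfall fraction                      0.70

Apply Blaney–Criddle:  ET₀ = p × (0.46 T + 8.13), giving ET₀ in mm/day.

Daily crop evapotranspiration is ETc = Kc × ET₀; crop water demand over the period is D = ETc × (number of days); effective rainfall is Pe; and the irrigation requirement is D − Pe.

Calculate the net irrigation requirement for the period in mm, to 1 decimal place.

ET₀ = 0.26 × (0.46 × 22.7 + 8.13) = 0.26 × 18.572 = 4.8287 mm/d
ETc = Kc × ET₀ = 1.14 × 4.8287 = 5.5047 mm/d
Crop demand D = ETc × 31 d = 5.5047 × 31 = 170.646 mm
Pe = 0.70 × 7.6 = 5.320 mm
D − Pe = 170.646 − 5.320 = 165.326 mm

165.3 mm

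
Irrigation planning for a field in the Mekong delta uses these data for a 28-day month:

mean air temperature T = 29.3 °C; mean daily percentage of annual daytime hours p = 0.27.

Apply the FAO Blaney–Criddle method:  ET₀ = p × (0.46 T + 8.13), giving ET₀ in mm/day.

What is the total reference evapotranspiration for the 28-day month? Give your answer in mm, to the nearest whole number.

163 mm

ET₀ = 0.27 × (0.46 × 29.3 + 8.13) = 0.27 × 21.608 = 5.8342 mm/d
Monthly total = 5.8342 × 28 = 163.358 mm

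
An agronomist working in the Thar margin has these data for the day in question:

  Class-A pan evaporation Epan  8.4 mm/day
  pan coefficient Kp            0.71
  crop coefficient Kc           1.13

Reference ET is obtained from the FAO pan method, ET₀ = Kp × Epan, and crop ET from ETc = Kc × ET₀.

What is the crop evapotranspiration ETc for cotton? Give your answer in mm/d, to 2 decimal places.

ET₀ = 0.71 × 8.4 = 5.9640 mm/d
ETc = Kc × ET₀ = 1.13 × 5.9640 = 6.7393 mm/d

6.74 mm/d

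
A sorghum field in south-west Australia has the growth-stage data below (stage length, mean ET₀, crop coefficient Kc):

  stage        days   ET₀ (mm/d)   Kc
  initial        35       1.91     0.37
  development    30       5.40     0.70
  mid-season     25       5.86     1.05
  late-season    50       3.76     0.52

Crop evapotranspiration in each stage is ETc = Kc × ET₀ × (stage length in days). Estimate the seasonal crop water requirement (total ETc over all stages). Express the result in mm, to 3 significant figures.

initial: 0.37 × 1.91 × 35 = 24.73 mm
development: 0.70 × 5.40 × 30 = 113.40 mm
mid-season: 1.05 × 5.86 × 25 = 153.83 mm
late-season: 0.52 × 3.76 × 50 = 97.76 mm
Seasonal total = 389.72 mm

390 mm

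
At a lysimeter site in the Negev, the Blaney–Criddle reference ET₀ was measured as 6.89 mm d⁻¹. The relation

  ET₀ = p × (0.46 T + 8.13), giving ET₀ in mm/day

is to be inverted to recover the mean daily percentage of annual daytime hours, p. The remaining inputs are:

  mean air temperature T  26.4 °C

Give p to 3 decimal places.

p = ET₀ / (0.46 T + 8.13) = 6.89 / (0.46 × 26.4 + 8.13) = 6.89 / 20.274 = 0.3398

0.340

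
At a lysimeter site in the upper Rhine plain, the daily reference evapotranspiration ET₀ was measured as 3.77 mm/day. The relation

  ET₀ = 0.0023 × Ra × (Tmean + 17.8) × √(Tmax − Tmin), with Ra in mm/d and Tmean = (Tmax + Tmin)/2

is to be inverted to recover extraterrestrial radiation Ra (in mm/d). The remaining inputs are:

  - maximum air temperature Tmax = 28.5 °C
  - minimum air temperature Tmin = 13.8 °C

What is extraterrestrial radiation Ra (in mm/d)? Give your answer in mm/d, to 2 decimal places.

Tmean = 21.15 °C; √ΔT = 3.8341
Ra = ET₀ / [0.0023 × (Tmean+17.8) × √ΔT] = 3.77 / (0.0023 × 38.95 × 3.8341) = 10.976 mm/d

10.98 mm/d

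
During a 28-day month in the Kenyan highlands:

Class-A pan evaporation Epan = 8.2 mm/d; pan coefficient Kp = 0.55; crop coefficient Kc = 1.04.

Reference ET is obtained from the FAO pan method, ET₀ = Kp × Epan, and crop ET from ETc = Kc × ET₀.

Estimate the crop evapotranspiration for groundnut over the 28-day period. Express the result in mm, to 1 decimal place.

131.3 mm

ET₀ = 0.55 × 8.2 = 4.5100 mm/d
ETc = Kc × ET₀ = 1.04 × 4.5100 = 4.6904 mm/d
Over 28 days: 4.6904 × 28 = 131.331 mm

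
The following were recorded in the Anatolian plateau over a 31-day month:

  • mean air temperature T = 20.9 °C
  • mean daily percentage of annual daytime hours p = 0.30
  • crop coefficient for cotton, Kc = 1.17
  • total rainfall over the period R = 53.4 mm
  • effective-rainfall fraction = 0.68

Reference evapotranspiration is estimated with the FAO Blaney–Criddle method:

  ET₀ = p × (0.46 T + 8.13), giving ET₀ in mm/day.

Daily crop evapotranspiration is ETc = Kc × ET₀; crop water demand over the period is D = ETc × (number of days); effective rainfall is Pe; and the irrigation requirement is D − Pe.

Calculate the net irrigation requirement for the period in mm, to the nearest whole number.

157 mm

ET₀ = 0.30 × (0.46 × 20.9 + 8.13) = 0.30 × 17.744 = 5.3232 mm/d
ETc = Kc × ET₀ = 1.17 × 5.3232 = 6.2281 mm/d
Crop demand D = ETc × 31 d = 6.2281 × 31 = 193.071 mm
Pe = 0.68 × 53.4 = 36.312 mm
D − Pe = 193.071 − 36.312 = 156.759 mm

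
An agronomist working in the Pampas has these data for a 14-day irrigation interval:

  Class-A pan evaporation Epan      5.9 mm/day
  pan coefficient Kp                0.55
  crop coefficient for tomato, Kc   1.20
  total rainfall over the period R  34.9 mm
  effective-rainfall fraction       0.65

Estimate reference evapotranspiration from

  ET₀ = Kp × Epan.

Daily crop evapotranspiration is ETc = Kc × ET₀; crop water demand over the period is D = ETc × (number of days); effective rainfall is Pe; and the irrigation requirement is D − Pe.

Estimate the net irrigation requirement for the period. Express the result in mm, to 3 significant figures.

ET₀ = 0.55 × 5.9 = 3.2450 mm/d
ETc = Kc × ET₀ = 1.20 × 3.2450 = 3.8940 mm/d
Crop demand D = ETc × 14 d = 3.8940 × 14 = 54.516 mm
Pe = 0.65 × 34.9 = 22.685 mm
D − Pe = 54.516 − 22.685 = 31.831 mm

31.8 mm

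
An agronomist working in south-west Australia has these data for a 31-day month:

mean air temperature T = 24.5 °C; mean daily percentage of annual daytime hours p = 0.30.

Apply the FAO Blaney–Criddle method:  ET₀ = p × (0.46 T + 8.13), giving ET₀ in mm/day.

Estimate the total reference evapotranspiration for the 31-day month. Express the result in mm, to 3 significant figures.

ET₀ = 0.30 × (0.46 × 24.5 + 8.13) = 0.30 × 19.400 = 5.8200 mm/d
Monthly total = 5.8200 × 31 = 180.420 mm

180 mm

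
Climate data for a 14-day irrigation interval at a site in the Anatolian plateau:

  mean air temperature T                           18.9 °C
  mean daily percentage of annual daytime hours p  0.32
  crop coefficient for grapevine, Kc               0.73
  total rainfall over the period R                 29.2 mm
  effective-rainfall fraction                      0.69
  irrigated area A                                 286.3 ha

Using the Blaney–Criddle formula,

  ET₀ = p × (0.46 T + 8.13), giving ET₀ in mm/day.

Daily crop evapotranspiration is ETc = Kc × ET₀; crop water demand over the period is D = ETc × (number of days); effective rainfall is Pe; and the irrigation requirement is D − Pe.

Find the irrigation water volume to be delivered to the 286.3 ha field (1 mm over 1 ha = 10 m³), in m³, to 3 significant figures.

99800 m³

ET₀ = 0.32 × (0.46 × 18.9 + 8.13) = 0.32 × 16.824 = 5.3837 mm/d
ETc = Kc × ET₀ = 0.73 × 5.3837 = 3.9301 mm/d
Crop demand D = ETc × 14 d = 3.9301 × 14 = 55.021 mm
Pe = 0.69 × 29.2 = 20.148 mm
D − Pe = 55.021 − 20.148 = 34.873 mm
Volume = 34.873 mm × 286.3 ha × 10 = 99841.4 m³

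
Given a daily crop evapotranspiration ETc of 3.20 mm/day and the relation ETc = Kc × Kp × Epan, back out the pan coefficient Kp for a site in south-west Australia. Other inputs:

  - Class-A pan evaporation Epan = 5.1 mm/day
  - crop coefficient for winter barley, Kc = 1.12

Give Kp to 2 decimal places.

0.56

ETc = Kc × Kp × Epan  ⇒  Kp = ETc / (Kc × Epan)
Kp = 3.20 / (1.12 × 5.1) = 3.20 / 5.712 = 0.5602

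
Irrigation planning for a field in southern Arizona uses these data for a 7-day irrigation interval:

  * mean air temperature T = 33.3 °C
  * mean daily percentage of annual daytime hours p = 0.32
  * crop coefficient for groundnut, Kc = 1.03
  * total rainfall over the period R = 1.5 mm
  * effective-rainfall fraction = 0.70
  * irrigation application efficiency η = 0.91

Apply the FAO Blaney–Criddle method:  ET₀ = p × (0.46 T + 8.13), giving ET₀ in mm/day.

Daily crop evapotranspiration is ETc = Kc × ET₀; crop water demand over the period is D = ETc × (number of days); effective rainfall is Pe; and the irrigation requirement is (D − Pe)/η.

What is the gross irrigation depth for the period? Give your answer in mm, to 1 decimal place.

58.3 mm

ET₀ = 0.32 × (0.46 × 33.3 + 8.13) = 0.32 × 23.448 = 7.5034 mm/d
ETc = Kc × ET₀ = 1.03 × 7.5034 = 7.7285 mm/d
Crop demand D = ETc × 7 d = 7.7285 × 7 = 54.100 mm
Pe = 0.70 × 1.5 = 1.050 mm
D − Pe = 54.100 − 1.050 = 53.050 mm
Gross irrigation = 53.050 / 0.91 = 58.297 mm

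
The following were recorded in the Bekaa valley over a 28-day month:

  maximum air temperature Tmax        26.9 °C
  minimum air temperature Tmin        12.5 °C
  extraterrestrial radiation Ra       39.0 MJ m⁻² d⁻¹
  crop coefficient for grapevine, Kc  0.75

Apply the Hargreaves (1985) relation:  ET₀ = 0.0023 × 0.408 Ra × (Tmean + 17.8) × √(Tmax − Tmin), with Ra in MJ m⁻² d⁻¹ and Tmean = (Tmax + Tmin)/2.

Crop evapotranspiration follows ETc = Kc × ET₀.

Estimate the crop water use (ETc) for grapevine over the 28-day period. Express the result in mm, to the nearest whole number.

Tmean = (26.9 + 12.5)/2 = 19.70 °C
0.408 Ra = 0.408 × 39.0 = 15.9120 mm/d equivalent
ET₀ = 0.0023 × 15.9120 × (19.70 + 17.8) × √14.4 = 0.0023 × 15.9120 × 37.50 × 3.7947 = 5.2079 mm/d
ETc = Kc × ET₀ = 0.75 × 5.2079 = 3.9059 mm/d
Over 28 days: 3.9059 × 28 = 109.365 mm

109 mm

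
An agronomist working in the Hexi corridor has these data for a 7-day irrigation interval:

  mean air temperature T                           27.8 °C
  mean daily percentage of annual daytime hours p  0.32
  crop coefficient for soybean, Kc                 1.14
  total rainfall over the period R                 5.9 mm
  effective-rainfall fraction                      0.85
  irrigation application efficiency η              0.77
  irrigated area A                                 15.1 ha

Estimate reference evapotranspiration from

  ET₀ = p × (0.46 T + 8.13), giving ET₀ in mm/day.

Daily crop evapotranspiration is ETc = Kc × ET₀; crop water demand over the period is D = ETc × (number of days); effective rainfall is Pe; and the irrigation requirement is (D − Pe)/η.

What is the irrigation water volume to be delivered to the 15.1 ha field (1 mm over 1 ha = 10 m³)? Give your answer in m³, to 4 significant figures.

ET₀ = 0.32 × (0.46 × 27.8 + 8.13) = 0.32 × 20.918 = 6.6938 mm/d
ETc = Kc × ET₀ = 1.14 × 6.6938 = 7.6309 mm/d
Crop demand D = ETc × 7 d = 7.6309 × 7 = 53.416 mm
Pe = 0.85 × 5.9 = 5.015 mm
D − Pe = 53.416 − 5.015 = 48.401 mm
Gross irrigation = 48.401 / 0.77 = 62.858 mm
Volume = 62.858 mm × 15.1 ha × 10 = 9491.6 m³

9492 m³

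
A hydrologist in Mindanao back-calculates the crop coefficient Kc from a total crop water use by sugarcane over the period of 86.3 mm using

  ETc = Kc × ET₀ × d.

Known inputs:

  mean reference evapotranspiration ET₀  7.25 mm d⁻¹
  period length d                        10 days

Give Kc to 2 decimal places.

1.19

ETc = Kc × ET₀ × d  ⇒  Kc = ETc / (ET₀ × d)
Kc = 86.3 / (7.25 × 10) = 86.3 / 72.50 = 1.1903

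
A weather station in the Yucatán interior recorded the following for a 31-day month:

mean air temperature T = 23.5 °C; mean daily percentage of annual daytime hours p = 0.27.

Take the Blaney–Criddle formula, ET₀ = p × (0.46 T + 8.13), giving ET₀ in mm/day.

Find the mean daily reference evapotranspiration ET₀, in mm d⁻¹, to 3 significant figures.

5.11 mm d⁻¹

ET₀ = 0.27 × (0.46 × 23.5 + 8.13) = 0.27 × 18.940 = 5.1138 mm/d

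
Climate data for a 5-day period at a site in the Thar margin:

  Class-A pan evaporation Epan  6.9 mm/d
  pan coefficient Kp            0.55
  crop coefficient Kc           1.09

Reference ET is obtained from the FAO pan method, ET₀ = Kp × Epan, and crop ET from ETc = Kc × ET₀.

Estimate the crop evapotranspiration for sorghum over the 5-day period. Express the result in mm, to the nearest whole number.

21 mm

ET₀ = 0.55 × 6.9 = 3.7950 mm/d
ETc = Kc × ET₀ = 1.09 × 3.7950 = 4.1366 mm/d
Over 5 days: 4.1366 × 5 = 20.683 mm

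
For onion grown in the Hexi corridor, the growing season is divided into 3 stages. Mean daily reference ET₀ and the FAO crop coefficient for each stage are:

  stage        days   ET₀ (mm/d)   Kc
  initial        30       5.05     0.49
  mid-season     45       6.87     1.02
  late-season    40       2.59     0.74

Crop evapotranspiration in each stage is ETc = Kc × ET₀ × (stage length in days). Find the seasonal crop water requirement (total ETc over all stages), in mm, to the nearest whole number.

466 mm

initial: 0.49 × 5.05 × 30 = 74.24 mm
mid-season: 1.02 × 6.87 × 45 = 315.33 mm
late-season: 0.74 × 2.59 × 40 = 76.66 mm
Seasonal total = 466.23 mm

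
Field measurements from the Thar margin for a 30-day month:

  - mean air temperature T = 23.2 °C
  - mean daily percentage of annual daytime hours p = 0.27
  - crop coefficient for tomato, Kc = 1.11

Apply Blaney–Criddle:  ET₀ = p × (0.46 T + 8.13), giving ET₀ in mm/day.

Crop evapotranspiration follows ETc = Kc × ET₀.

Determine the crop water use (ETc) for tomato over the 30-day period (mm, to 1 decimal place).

169.0 mm

ET₀ = 0.27 × (0.46 × 23.2 + 8.13) = 0.27 × 18.802 = 5.0765 mm/d
ETc = Kc × ET₀ = 1.11 × 5.0765 = 5.6349 mm/d
Over 30 days: 5.6349 × 30 = 169.047 mm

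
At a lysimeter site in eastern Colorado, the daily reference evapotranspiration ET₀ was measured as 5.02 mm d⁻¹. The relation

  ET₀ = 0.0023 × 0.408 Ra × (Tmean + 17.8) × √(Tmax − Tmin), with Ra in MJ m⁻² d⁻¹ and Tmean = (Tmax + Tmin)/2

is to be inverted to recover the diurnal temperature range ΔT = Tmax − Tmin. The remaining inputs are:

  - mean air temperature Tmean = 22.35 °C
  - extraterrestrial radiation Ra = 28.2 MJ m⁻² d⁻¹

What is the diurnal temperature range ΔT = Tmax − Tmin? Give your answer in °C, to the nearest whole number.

√ΔT = ET₀ / [0.0023 × 0.408 × Ra × (Tmean+17.8)] = 5.02 / (0.0023 × 11.5056 × 40.15) = 4.7248
ΔT = 4.7248² = 22.324 °C

22 °C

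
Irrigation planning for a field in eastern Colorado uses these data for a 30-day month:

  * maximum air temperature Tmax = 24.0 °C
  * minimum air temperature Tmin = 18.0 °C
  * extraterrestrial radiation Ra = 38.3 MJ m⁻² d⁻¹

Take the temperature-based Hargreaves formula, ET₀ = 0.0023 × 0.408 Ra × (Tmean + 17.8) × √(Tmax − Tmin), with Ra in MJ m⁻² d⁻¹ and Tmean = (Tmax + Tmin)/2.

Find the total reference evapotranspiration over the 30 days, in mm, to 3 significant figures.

102 mm

Tmean = (24.0 + 18.0)/2 = 21.00 °C
0.408 Ra = 0.408 × 38.3 = 15.6264 mm/d equivalent
ET₀ = 0.0023 × 15.6264 × (21.00 + 17.8) × √6.0 = 0.0023 × 15.6264 × 38.80 × 2.4495 = 3.4158 mm/d
Over 30 days: 3.4158 × 30 = 102.474 mm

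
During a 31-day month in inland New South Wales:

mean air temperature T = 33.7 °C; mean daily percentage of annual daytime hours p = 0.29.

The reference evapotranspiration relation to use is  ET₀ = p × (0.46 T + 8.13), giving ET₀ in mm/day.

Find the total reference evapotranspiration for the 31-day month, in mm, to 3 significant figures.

212 mm

ET₀ = 0.29 × (0.46 × 33.7 + 8.13) = 0.29 × 23.632 = 6.8533 mm/d
Monthly total = 6.8533 × 31 = 212.452 mm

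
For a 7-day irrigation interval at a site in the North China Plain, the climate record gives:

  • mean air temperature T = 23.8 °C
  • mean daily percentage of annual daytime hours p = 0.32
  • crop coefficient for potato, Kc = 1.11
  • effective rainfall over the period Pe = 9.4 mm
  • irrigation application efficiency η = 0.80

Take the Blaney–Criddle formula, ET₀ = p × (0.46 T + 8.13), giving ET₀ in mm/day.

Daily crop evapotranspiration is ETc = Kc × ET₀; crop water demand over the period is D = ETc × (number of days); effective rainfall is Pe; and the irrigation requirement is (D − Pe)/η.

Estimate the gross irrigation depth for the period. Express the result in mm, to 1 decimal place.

47.5 mm

ET₀ = 0.32 × (0.46 × 23.8 + 8.13) = 0.32 × 19.078 = 6.1050 mm/d
ETc = Kc × ET₀ = 1.11 × 6.1050 = 6.7766 mm/d
Crop demand D = ETc × 7 d = 6.7766 × 7 = 47.436 mm
D − Pe = 47.436 − 9.4 = 38.036 mm
Gross irrigation = 38.036 / 0.80 = 47.545 mm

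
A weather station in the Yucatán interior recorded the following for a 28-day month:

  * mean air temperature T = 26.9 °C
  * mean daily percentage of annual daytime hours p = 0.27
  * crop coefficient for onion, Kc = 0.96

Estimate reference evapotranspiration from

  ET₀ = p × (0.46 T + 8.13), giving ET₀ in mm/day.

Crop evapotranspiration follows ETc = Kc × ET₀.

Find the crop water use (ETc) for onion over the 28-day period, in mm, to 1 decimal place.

ET₀ = 0.27 × (0.46 × 26.9 + 8.13) = 0.27 × 20.504 = 5.5361 mm/d
ETc = Kc × ET₀ = 0.96 × 5.5361 = 5.3147 mm/d
Over 28 days: 5.3147 × 28 = 148.812 mm

148.8 mm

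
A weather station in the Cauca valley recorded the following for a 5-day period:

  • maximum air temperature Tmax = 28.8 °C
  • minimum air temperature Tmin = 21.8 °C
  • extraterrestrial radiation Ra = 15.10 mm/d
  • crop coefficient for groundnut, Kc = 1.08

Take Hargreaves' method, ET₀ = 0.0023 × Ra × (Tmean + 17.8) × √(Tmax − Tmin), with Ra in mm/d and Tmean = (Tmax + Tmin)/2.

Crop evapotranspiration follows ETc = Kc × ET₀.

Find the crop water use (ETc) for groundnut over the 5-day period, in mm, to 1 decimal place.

Tmean = (28.8 + 21.8)/2 = 25.30 °C
ET₀ = 0.0023 × 15.10 × (25.30 + 17.8) × √7.0 = 0.0023 × 15.10 × 43.10 × 2.6458 = 3.9604 mm/d
ETc = Kc × ET₀ = 1.08 × 3.9604 = 4.2772 mm/d
Over 5 days: 4.2772 × 5 = 21.386 mm

21.4 mm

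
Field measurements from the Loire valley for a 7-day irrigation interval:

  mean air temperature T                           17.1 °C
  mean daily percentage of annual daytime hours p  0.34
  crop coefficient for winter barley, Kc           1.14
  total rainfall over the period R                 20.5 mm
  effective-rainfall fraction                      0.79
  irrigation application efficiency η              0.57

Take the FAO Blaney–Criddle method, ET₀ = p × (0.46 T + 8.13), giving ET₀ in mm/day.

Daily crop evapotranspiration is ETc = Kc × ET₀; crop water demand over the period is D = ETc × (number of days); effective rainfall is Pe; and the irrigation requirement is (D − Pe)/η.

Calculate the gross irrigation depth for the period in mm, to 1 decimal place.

47.7 mm

ET₀ = 0.34 × (0.46 × 17.1 + 8.13) = 0.34 × 15.996 = 5.4386 mm/d
ETc = Kc × ET₀ = 1.14 × 5.4386 = 6.2000 mm/d
Crop demand D = ETc × 7 d = 6.2000 × 7 = 43.400 mm
Pe = 0.79 × 20.5 = 16.195 mm
D − Pe = 43.400 − 16.195 = 27.205 mm
Gross irrigation = 27.205 / 0.57 = 47.728 mm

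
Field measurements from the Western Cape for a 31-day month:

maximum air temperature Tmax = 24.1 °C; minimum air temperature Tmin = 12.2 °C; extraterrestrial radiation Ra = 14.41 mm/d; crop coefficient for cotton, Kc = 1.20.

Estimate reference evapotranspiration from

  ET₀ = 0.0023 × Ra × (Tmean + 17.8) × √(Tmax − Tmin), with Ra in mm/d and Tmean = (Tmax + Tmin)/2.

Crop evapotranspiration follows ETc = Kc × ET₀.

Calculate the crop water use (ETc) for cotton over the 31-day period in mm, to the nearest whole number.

153 mm

Tmean = (24.1 + 12.2)/2 = 18.15 °C
ET₀ = 0.0023 × 14.41 × (18.15 + 17.8) × √11.9 = 0.0023 × 14.41 × 35.95 × 3.4496 = 4.1102 mm/d
ETc = Kc × ET₀ = 1.20 × 4.1102 = 4.9322 mm/d
Over 31 days: 4.9322 × 31 = 152.898 mm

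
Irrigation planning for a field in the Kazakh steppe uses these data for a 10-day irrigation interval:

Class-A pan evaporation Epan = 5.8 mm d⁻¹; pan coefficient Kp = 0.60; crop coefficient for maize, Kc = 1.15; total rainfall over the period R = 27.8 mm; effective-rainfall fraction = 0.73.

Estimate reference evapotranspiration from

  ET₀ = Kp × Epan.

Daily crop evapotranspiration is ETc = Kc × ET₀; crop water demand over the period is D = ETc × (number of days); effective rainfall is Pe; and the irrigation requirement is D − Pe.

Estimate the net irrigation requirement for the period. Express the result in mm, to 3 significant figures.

19.7 mm

ET₀ = 0.60 × 5.8 = 3.4800 mm/d
ETc = Kc × ET₀ = 1.15 × 3.4800 = 4.0020 mm/d
Crop demand D = ETc × 10 d = 4.0020 × 10 = 40.020 mm
Pe = 0.73 × 27.8 = 20.294 mm
D − Pe = 40.020 − 20.294 = 19.726 mm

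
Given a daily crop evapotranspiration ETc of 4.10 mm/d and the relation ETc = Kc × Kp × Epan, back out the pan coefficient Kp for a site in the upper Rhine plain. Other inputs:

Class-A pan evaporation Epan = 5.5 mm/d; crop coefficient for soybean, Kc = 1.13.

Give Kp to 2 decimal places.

ETc = Kc × Kp × Epan  ⇒  Kp = ETc / (Kc × Epan)
Kp = 4.10 / (1.13 × 5.5) = 4.10 / 6.215 = 0.6597

0.66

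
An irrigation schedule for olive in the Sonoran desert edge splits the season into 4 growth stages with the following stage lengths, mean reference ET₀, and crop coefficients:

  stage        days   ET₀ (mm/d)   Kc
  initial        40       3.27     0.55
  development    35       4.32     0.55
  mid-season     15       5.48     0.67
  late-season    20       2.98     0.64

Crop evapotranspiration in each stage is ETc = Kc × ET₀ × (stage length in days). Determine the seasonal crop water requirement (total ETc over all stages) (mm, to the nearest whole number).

248 mm

initial: 0.55 × 3.27 × 40 = 71.94 mm
development: 0.55 × 4.32 × 35 = 83.16 mm
mid-season: 0.67 × 5.48 × 15 = 55.07 mm
late-season: 0.64 × 2.98 × 20 = 38.14 mm
Seasonal total = 248.31 mm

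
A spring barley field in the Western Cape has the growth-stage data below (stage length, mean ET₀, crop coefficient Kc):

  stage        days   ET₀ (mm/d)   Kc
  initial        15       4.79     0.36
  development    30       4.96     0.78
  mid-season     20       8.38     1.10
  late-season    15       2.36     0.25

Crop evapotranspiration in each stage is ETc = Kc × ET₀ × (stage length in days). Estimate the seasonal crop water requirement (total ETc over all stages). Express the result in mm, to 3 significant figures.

initial: 0.36 × 4.79 × 15 = 25.87 mm
development: 0.78 × 4.96 × 30 = 116.06 mm
mid-season: 1.10 × 8.38 × 20 = 184.36 mm
late-season: 0.25 × 2.36 × 15 = 8.85 mm
Seasonal total = 335.14 mm

335 mm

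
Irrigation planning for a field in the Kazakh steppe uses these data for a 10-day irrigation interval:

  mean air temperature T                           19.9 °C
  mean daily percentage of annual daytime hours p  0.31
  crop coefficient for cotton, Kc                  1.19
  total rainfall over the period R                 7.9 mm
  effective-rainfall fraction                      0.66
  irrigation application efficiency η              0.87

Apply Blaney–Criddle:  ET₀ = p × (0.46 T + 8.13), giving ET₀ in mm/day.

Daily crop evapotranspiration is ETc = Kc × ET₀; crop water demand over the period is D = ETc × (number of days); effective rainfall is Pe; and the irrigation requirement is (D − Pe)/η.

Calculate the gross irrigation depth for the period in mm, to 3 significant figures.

67.3 mm

ET₀ = 0.31 × (0.46 × 19.9 + 8.13) = 0.31 × 17.284 = 5.3580 mm/d
ETc = Kc × ET₀ = 1.19 × 5.3580 = 6.3760 mm/d
Crop demand D = ETc × 10 d = 6.3760 × 10 = 63.760 mm
Pe = 0.66 × 7.9 = 5.214 mm
D − Pe = 63.760 − 5.214 = 58.546 mm
Gross irrigation = 58.546 / 0.87 = 67.294 mm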